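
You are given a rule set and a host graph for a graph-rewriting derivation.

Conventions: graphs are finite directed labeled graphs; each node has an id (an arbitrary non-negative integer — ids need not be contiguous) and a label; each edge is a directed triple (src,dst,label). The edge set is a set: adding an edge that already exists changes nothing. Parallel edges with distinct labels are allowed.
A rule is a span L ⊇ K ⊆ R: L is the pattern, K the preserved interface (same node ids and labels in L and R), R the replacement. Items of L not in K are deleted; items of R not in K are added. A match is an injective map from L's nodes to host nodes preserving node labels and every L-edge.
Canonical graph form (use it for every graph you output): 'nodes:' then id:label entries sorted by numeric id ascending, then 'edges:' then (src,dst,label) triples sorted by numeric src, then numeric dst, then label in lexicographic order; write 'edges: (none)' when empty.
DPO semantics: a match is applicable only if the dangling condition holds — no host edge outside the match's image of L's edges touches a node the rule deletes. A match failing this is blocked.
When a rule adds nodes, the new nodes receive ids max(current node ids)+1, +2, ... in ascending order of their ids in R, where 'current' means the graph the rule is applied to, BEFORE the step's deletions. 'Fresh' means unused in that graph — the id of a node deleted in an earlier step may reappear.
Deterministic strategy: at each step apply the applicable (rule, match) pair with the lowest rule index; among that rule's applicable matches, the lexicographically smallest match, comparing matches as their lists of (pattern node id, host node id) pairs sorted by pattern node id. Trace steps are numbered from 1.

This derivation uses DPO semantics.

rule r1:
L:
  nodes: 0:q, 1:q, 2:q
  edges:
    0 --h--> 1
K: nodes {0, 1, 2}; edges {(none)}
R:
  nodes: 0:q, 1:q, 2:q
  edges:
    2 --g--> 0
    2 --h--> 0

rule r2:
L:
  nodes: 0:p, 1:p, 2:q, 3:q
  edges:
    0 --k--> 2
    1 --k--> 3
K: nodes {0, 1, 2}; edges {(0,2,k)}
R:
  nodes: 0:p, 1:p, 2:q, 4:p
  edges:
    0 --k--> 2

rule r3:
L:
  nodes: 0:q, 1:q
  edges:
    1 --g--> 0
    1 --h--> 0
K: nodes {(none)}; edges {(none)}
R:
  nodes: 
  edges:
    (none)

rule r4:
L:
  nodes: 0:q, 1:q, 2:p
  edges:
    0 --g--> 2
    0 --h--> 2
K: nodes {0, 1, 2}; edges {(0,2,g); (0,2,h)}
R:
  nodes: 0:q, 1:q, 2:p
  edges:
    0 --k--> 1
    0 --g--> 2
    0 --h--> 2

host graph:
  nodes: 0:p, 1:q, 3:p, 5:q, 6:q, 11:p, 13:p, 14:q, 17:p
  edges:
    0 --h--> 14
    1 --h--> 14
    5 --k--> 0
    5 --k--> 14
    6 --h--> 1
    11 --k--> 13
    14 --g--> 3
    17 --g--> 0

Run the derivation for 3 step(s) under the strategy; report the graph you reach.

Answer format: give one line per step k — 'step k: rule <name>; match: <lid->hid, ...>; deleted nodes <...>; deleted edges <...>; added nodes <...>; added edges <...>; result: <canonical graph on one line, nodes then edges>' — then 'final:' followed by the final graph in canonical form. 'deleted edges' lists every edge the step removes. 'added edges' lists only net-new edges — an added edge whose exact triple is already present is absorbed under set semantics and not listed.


step 1: rule r1; match: 0->1, 1->14, 2->5; deleted nodes (none); deleted edges (1,14,h); added nodes (none); added edges (5,1,g); (5,1,h); result: nodes: 0:p, 1:q, 3:p, 5:q, 6:q, 11:p, 13:p, 14:q, 17:p edges: (0,14,h); (5,0,k); (5,1,g); (5,1,h); (5,14,k); (6,1,h); (11,13,k); (14,3,g); (17,0,g)
step 2: rule r1; match: 0->5, 1->1, 2->6; deleted nodes (none); deleted edges (5,1,h); added nodes (none); added edges (6,5,g); (6,5,h); result: nodes: 0:p, 1:q, 3:p, 5:q, 6:q, 11:p, 13:p, 14:q, 17:p edges: (0,14,h); (5,0,k); (5,1,g); (5,14,k); (6,1,h); (6,5,g); (6,5,h); (11,13,k); (14,3,g); (17,0,g)
step 3: rule r1; match: 0->6, 1->1, 2->5; deleted nodes (none); deleted edges (6,1,h); added nodes (none); added edges (5,6,g); (5,6,h); result: nodes: 0:p, 1:q, 3:p, 5:q, 6:q, 11:p, 13:p, 14:q, 17:p edges: (0,14,h); (5,0,k); (5,1,g); (5,6,g); (5,6,h); (5,14,k); (6,5,g); (6,5,h); (11,13,k); (14,3,g); (17,0,g)
final:
nodes: 0:p, 1:q, 3:p, 5:q, 6:q, 11:p, 13:p, 14:q, 17:p
edges: (0,14,h); (5,0,k); (5,1,g); (5,6,g); (5,6,h); (5,14,k); (6,5,g); (6,5,h); (11,13,k); (14,3,g); (17,0,g)


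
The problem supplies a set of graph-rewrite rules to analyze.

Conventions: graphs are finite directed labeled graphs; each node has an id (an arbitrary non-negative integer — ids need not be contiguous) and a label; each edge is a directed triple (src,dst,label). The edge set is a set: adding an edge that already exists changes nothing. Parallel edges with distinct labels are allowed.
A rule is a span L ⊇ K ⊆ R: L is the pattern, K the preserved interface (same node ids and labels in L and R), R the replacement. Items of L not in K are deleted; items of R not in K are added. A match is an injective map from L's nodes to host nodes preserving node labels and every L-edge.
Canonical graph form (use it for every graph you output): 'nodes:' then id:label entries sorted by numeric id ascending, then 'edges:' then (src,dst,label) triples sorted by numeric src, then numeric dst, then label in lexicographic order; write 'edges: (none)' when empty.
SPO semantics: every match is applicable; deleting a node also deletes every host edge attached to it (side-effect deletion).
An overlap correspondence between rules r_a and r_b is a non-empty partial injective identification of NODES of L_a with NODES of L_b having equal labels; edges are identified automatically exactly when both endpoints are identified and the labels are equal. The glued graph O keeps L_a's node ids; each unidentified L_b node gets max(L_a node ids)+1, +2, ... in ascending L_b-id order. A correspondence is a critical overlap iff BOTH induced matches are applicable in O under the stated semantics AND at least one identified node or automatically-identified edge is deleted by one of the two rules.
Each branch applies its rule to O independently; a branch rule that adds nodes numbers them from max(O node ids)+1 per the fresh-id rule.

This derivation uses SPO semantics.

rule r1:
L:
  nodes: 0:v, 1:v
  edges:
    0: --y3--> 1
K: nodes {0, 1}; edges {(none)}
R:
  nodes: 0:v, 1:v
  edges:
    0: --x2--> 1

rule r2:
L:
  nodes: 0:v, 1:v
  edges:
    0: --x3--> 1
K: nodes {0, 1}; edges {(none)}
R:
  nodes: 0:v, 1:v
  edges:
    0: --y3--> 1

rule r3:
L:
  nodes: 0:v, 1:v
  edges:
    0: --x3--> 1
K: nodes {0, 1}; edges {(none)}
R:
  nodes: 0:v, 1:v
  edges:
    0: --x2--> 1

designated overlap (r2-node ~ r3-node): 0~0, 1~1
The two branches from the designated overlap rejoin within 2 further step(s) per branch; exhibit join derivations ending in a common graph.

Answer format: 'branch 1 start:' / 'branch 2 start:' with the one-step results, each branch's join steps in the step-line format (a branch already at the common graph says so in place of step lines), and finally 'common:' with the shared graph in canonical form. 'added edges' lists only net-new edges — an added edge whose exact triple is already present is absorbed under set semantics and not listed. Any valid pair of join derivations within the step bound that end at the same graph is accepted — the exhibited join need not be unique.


branch 1 start:
nodes: 0:v, 1:v
edges: (0,1,y3)
branch 2 start:
nodes: 0:v, 1:v
edges: (0,1,x2)
branch 1 step 1: rule r1; match: 0->0, 1->1; deleted nodes (none); deleted edges (0,1,y3); added nodes (none); added edges (0,1,x2); result: nodes: 0:v, 1:v edges: (0,1,x2)
branch 2: already at the common graph (0 steps)
common:
nodes: 0:v, 1:v
edges: (0,1,x2)


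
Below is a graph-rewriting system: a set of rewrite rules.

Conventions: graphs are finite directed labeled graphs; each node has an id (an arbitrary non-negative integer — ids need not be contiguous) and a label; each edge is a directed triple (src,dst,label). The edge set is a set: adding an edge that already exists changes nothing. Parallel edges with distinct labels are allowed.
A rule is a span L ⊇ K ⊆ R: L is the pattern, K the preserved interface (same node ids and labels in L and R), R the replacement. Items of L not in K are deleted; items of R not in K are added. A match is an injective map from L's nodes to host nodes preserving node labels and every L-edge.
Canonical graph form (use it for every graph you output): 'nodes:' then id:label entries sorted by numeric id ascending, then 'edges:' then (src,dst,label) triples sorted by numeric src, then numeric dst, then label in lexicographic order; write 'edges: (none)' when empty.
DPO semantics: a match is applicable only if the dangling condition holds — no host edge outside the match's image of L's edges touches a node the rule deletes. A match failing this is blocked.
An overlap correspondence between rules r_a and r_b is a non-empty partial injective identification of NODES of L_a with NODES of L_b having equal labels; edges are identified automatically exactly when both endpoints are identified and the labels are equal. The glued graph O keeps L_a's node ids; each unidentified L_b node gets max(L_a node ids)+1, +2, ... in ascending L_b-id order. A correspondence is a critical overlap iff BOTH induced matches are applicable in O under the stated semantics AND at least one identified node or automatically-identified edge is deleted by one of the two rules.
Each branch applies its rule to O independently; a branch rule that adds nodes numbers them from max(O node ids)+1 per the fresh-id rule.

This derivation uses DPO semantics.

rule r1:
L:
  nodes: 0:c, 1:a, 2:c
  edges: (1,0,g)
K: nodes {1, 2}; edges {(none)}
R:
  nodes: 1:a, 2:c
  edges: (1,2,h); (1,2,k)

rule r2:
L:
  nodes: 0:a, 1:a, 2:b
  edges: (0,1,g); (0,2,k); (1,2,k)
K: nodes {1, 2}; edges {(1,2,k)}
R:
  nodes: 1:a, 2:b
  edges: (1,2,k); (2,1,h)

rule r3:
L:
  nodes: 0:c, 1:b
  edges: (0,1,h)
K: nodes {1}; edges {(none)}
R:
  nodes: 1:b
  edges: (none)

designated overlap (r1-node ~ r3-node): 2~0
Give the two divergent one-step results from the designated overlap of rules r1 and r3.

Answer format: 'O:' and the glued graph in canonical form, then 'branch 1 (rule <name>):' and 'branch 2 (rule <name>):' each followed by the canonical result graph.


O:
nodes: 0:c, 1:a, 2:c, 3:b
edges: (1,0,g); (2,3,h)
branch 1 (rule r1):
nodes: 1:a, 2:c, 3:b
edges: (1,2,h); (1,2,k); (2,3,h)
branch 2 (rule r3):
nodes: 0:c, 1:a, 3:b
edges: (1,0,g)


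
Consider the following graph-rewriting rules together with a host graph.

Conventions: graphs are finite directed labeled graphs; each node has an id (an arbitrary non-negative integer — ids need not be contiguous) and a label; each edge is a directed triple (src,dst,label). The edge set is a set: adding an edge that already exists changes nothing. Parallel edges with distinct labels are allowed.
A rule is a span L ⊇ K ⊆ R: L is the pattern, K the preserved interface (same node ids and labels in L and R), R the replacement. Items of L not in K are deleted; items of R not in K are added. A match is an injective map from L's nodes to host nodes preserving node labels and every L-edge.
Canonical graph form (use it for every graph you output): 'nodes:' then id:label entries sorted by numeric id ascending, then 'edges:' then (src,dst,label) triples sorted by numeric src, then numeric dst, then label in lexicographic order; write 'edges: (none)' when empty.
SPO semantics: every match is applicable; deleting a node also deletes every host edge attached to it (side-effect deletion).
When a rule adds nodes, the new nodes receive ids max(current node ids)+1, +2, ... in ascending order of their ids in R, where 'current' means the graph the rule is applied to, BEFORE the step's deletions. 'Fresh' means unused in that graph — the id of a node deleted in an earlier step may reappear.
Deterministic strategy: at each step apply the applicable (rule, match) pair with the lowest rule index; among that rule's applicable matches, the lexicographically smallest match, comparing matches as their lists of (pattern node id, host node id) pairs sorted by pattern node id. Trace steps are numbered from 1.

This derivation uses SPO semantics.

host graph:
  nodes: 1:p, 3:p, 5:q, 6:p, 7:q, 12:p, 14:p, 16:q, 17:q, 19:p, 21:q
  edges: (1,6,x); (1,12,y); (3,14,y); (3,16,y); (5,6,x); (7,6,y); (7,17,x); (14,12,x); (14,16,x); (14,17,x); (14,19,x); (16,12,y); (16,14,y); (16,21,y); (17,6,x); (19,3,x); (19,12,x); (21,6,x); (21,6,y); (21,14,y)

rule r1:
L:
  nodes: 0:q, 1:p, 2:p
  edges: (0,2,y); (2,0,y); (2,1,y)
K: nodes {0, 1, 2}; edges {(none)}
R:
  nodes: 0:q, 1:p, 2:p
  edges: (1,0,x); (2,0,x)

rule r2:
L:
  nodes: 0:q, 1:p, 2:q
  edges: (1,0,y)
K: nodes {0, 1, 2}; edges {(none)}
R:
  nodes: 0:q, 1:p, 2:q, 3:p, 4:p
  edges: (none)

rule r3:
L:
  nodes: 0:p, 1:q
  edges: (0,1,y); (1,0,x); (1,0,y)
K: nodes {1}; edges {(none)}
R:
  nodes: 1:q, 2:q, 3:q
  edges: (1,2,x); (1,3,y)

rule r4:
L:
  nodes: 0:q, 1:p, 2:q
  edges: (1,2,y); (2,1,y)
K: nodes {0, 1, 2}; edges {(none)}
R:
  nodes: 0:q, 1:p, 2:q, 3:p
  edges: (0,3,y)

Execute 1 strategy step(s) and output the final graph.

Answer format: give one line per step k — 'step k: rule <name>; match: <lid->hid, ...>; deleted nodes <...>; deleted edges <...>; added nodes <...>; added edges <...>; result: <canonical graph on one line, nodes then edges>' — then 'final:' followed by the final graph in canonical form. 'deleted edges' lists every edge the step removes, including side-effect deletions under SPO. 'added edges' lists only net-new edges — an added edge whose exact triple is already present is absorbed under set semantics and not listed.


step 1: rule r2; match: 0->16, 1->3, 2->5; deleted nodes (none); deleted edges (3,16,y); added nodes 22, 23; added edges (none); result: nodes: 1:p, 3:p, 5:q, 6:p, 7:q, 12:p, 14:p, 16:q, 17:q, 19:p, 21:q, 22:p, 23:p edges: (1,6,x); (1,12,y); (3,14,y); (5,6,x); (7,6,y); (7,17,x); (14,12,x); (14,16,x); (14,17,x); (14,19,x); (16,12,y); (16,14,y); (16,21,y); (17,6,x); (19,3,x); (19,12,x); (21,6,x); (21,6,y); (21,14,y)
final:
nodes: 1:p, 3:p, 5:q, 6:p, 7:q, 12:p, 14:p, 16:q, 17:q, 19:p, 21:q, 22:p, 23:p
edges: (1,6,x); (1,12,y); (3,14,y); (5,6,x); (7,6,y); (7,17,x); (14,12,x); (14,16,x); (14,17,x); (14,19,x); (16,12,y); (16,14,y); (16,21,y); (17,6,x); (19,3,x); (19,12,x); (21,6,x); (21,6,y); (21,14,y)


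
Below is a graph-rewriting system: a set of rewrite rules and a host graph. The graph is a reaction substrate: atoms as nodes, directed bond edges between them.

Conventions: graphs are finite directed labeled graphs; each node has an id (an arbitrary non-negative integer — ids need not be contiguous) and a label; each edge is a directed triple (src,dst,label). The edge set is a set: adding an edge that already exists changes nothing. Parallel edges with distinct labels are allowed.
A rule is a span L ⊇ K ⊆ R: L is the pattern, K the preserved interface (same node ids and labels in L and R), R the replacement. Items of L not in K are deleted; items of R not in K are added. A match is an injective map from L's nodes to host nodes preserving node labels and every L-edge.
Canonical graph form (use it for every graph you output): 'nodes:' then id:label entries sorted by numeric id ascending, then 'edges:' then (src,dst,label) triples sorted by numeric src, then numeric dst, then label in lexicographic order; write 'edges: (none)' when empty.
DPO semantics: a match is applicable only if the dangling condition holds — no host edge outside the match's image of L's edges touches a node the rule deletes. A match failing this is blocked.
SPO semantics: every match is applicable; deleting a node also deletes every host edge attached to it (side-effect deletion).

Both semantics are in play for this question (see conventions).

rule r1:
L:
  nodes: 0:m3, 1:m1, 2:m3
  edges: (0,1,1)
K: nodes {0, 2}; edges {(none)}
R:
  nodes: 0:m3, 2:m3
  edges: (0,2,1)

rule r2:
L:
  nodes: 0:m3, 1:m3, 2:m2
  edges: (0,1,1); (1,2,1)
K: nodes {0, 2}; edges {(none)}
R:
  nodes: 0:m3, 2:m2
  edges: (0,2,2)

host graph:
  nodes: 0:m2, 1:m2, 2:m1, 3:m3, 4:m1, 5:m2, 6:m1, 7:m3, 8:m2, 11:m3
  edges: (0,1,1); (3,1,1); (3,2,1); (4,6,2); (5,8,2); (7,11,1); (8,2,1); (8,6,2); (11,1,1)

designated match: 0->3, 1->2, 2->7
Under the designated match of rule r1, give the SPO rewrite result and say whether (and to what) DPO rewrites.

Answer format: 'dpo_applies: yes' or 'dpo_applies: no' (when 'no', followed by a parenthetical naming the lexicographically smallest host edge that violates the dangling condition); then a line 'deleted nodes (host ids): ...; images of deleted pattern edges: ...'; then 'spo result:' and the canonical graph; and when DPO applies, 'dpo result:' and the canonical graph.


dpo_applies: no
(the rule deletes node 2, which keeps host edge (8,2,1) outside the match image — the dangling condition fails, DPO blocks; SPO proceeds and side-deletes such edges)
deleted nodes (host ids): 2; images of deleted pattern edges: (3,2,1)
spo result:
nodes: 0:m2, 1:m2, 3:m3, 4:m1, 5:m2, 6:m1, 7:m3, 8:m2, 11:m3
edges: (0,1,1); (3,1,1); (3,7,1); (4,6,2); (5,8,2); (7,11,1); (8,6,2); (11,1,1)


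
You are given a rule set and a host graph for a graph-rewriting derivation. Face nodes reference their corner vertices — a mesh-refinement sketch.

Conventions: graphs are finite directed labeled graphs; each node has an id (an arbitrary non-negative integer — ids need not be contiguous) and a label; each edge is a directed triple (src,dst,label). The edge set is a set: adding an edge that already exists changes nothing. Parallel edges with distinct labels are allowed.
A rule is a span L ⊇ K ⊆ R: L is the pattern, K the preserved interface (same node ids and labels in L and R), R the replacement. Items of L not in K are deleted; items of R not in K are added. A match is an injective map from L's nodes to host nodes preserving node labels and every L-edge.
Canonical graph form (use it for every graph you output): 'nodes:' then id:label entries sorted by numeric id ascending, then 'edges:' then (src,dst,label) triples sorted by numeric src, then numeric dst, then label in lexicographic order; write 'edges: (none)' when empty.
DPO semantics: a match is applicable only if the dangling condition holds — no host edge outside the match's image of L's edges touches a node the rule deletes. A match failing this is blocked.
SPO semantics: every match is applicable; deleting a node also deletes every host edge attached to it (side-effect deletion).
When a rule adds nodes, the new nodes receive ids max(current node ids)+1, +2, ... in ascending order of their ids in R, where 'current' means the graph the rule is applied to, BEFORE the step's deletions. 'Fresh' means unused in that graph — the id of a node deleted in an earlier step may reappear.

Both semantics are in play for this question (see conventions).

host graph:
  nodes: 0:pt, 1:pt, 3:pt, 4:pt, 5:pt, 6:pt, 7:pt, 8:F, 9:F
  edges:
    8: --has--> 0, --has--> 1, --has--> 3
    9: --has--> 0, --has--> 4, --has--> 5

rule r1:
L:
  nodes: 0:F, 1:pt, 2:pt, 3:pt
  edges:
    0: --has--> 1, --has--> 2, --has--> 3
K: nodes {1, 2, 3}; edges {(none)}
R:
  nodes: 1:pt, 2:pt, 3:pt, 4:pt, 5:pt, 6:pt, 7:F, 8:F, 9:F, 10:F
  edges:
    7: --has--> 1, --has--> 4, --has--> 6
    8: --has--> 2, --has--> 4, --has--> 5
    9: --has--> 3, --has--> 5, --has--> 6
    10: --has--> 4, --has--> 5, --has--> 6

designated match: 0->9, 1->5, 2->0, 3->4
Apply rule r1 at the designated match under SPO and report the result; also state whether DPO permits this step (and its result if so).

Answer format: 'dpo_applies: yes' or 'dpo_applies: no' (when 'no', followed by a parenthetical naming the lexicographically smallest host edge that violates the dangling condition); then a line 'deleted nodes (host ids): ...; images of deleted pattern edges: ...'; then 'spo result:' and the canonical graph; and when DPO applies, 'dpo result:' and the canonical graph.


dpo_applies: yes
deleted nodes (host ids): 9; images of deleted pattern edges: (9,0,has); (9,4,has); (9,5,has)
spo result:
nodes: 0:pt, 1:pt, 3:pt, 4:pt, 5:pt, 6:pt, 7:pt, 8:F, 10:pt, 11:pt, 12:pt, 13:F, 14:F, 15:F, 16:F
edges: (8,0,has); (8,1,has); (8,3,has); (13,5,has); (13,10,has); (13,12,has); (14,0,has); (14,10,has); (14,11,has); (15,4,has); (15,11,has); (15,12,has); (16,10,has); (16,11,has); (16,12,has)
dpo result:
nodes: 0:pt, 1:pt, 3:pt, 4:pt, 5:pt, 6:pt, 7:pt, 8:F, 10:pt, 11:pt, 12:pt, 13:F, 14:F, 15:F, 16:F
edges: (8,0,has); (8,1,has); (8,3,has); (13,5,has); (13,10,has); (13,12,has); (14,0,has); (14,10,has); (14,11,has); (15,4,has); (15,11,has); (15,12,has); (16,10,has); (16,11,has); (16,12,has)


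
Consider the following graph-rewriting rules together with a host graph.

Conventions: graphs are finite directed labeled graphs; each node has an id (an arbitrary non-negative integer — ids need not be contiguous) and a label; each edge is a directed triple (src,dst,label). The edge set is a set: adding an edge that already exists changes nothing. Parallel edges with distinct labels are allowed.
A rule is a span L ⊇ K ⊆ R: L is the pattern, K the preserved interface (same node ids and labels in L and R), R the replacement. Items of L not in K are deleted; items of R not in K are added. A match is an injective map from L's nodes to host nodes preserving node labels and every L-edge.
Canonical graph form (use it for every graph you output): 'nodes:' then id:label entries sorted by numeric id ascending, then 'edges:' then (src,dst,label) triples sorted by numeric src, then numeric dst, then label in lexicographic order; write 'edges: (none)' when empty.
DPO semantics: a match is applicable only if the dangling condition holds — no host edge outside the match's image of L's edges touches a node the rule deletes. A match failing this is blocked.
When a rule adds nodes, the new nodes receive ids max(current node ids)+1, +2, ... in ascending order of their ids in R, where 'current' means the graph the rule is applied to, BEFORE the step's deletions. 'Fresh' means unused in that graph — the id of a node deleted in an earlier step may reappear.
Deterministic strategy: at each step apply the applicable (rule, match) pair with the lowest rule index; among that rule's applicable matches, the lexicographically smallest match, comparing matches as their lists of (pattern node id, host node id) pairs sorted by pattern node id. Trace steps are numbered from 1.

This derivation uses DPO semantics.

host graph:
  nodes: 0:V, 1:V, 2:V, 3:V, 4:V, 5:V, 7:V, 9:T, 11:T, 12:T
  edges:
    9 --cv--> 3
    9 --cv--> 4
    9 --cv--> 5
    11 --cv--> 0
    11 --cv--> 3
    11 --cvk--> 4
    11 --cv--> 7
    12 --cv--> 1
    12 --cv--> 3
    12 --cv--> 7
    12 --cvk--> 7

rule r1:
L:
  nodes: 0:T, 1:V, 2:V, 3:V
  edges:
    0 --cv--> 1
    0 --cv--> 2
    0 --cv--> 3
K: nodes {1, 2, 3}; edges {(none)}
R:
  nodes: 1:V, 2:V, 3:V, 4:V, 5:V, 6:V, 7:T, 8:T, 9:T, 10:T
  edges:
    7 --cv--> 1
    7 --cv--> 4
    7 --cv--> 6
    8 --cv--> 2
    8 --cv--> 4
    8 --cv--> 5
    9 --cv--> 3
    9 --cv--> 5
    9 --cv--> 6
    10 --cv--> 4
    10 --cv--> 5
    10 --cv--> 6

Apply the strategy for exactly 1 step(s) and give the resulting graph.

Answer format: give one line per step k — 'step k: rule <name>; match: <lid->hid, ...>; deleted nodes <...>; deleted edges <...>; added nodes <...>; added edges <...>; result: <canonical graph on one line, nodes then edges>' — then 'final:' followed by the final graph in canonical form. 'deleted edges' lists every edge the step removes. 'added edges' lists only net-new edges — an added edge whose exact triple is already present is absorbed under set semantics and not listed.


step 1: rule r1; match: 0->9, 1->3, 2->4, 3->5; deleted nodes 9; deleted edges (9,3,cv); (9,4,cv); (9,5,cv); added nodes 13, 14, 15, 16, 17, 18, 19; added edges (16,3,cv); (16,13,cv); (16,15,cv); (17,4,cv); (17,13,cv); (17,14,cv); (18,5,cv); (18,14,cv); (18,15,cv); (19,13,cv); (19,14,cv); (19,15,cv); result: nodes: 0:V, 1:V, 2:V, 3:V, 4:V, 5:V, 7:V, 11:T, 12:T, 13:V, 14:V, 15:V, 16:T, 17:T, 18:T, 19:T edges: (11,0,cv); (11,3,cv); (11,4,cvk); (11,7,cv); (12,1,cv); (12,3,cv); (12,7,cv); (12,7,cvk); (16,3,cv); (16,13,cv); (16,15,cv); (17,4,cv); (17,13,cv); (17,14,cv); (18,5,cv); (18,14,cv); (18,15,cv); (19,13,cv); (19,14,cv); (19,15,cv)
final:
nodes: 0:V, 1:V, 2:V, 3:V, 4:V, 5:V, 7:V, 11:T, 12:T, 13:V, 14:V, 15:V, 16:T, 17:T, 18:T, 19:T
edges: (11,0,cv); (11,3,cv); (11,4,cvk); (11,7,cv); (12,1,cv); (12,3,cv); (12,7,cv); (12,7,cvk); (16,3,cv); (16,13,cv); (16,15,cv); (17,4,cv); (17,13,cv); (17,14,cv); (18,5,cv); (18,14,cv); (18,15,cv); (19,13,cv); (19,14,cv); (19,15,cv)


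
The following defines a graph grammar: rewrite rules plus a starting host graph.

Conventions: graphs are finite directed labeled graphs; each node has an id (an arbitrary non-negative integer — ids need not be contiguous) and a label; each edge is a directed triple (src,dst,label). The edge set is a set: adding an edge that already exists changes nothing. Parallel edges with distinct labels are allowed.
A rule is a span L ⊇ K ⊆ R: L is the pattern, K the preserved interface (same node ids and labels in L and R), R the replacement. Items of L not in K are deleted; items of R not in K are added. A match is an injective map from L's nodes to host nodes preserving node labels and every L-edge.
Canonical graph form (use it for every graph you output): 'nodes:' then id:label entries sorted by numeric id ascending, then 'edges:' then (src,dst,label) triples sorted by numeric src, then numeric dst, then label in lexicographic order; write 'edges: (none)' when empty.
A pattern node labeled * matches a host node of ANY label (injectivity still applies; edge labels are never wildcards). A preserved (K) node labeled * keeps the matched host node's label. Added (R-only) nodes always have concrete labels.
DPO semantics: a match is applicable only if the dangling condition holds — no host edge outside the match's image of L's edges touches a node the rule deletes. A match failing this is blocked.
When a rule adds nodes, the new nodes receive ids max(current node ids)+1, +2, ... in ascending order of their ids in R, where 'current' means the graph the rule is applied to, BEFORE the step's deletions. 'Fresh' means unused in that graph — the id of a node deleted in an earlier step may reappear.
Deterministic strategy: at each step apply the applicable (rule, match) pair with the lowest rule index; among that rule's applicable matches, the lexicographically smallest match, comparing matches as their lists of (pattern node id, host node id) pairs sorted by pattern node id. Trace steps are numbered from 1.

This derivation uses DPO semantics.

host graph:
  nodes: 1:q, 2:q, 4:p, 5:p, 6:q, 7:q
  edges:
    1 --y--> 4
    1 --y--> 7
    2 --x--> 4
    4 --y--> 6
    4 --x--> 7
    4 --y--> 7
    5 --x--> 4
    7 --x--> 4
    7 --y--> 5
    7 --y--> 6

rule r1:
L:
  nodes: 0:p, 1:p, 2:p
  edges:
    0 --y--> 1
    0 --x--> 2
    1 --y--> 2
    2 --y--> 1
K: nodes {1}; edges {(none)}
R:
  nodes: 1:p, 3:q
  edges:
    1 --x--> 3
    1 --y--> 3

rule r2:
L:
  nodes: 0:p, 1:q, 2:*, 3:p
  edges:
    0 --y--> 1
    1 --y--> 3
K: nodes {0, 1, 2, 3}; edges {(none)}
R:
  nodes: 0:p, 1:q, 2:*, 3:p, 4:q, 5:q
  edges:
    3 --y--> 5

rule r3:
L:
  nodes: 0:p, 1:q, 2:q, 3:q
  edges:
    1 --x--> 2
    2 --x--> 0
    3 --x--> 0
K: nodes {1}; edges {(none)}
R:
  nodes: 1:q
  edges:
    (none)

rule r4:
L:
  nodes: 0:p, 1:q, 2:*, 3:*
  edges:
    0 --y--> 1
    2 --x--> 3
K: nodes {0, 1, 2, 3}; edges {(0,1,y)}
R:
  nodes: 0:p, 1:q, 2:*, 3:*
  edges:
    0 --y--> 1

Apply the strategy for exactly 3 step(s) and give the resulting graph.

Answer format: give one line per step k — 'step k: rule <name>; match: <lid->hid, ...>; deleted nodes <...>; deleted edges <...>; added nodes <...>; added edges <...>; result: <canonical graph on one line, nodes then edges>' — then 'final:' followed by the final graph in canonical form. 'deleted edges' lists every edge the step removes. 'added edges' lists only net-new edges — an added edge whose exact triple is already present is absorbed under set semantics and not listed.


step 1: rule r2; match: 0->4, 1->7, 2->1, 3->5; deleted nodes (none); deleted edges (4,7,y); (7,5,y); added nodes 8, 9; added edges (5,9,y); result: nodes: 1:q, 2:q, 4:p, 5:p, 6:q, 7:q, 8:q, 9:q edges: (1,4,y); (1,7,y); (2,4,x); (4,6,y); (4,7,x); (5,4,x); (5,9,y); (7,4,x); (7,6,y)
step 2: rule r4; match: 0->5, 1->9, 2->2, 3->4; deleted nodes (none); deleted edges (2,4,x); added nodes (none); added edges (none); result: nodes: 1:q, 2:q, 4:p, 5:p, 6:q, 7:q, 8:q, 9:q edges: (1,4,y); (1,7,y); (4,6,y); (4,7,x); (5,4,x); (5,9,y); (7,4,x); (7,6,y)
step 3: rule r4; match: 0->5, 1->9, 2->4, 3->7; deleted nodes (none); deleted edges (4,7,x); added nodes (none); added edges (none); result: nodes: 1:q, 2:q, 4:p, 5:p, 6:q, 7:q, 8:q, 9:q edges: (1,4,y); (1,7,y); (4,6,y); (5,4,x); (5,9,y); (7,4,x); (7,6,y)
final:
nodes: 1:q, 2:q, 4:p, 5:p, 6:q, 7:q, 8:q, 9:q
edges: (1,4,y); (1,7,y); (4,6,y); (5,4,x); (5,9,y); (7,4,x); (7,6,y)


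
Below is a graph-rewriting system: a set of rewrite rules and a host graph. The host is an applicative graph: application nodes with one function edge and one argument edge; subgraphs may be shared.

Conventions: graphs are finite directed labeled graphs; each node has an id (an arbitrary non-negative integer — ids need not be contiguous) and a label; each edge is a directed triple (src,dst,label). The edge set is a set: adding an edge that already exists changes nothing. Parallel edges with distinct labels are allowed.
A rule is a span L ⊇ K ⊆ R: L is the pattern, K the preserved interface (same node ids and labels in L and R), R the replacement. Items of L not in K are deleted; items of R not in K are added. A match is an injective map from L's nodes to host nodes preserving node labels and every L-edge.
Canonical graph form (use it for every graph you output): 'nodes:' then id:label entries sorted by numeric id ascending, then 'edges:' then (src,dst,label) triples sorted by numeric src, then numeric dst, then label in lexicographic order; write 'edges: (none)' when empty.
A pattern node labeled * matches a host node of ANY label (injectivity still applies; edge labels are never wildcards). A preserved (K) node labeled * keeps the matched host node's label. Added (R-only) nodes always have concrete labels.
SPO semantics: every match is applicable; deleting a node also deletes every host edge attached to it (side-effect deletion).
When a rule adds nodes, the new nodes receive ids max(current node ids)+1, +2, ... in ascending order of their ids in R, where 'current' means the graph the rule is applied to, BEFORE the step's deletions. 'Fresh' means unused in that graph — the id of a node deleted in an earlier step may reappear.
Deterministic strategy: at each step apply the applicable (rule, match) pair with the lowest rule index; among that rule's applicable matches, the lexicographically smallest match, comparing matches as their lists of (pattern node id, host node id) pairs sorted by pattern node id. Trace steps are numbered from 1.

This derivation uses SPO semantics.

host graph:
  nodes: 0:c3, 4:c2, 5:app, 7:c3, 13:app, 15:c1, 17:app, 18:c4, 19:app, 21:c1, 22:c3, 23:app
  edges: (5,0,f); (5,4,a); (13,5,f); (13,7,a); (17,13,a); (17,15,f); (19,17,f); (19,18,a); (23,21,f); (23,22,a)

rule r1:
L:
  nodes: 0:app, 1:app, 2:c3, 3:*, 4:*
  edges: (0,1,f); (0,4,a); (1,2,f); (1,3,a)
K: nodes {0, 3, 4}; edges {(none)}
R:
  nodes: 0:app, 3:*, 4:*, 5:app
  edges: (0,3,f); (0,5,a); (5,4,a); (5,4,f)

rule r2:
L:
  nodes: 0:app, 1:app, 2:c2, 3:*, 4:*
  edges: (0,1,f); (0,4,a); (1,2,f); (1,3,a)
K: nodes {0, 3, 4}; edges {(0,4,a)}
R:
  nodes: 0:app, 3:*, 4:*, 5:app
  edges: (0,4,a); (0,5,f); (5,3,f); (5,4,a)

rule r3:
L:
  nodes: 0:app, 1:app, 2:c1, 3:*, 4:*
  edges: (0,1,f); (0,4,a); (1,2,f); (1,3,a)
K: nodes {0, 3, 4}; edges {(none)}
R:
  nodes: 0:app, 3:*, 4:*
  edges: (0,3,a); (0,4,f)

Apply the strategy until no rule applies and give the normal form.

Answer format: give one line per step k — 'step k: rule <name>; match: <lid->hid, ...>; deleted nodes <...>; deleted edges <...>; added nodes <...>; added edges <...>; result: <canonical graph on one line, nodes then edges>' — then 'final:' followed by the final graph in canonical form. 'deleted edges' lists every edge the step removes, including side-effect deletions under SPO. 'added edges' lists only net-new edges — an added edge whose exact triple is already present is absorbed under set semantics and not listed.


step 1: rule r1; match: 0->13, 1->5, 2->0, 3->4, 4->7; deleted nodes 0, 5; deleted edges (5,0,f); (5,4,a); (13,5,f); (13,7,a); added nodes 24; added edges (13,4,f); (13,24,a); (24,7,a); (24,7,f); result: nodes: 4:c2, 7:c3, 13:app, 15:c1, 17:app, 18:c4, 19:app, 21:c1, 22:c3, 23:app, 24:app edges: (13,4,f); (13,24,a); (17,13,a); (17,15,f); (19,17,f); (19,18,a); (23,21,f); (23,22,a); (24,7,a); (24,7,f)
step 2: rule r3; match: 0->19, 1->17, 2->15, 3->13, 4->18; deleted nodes 15, 17; deleted edges (17,13,a); (17,15,f); (19,17,f); (19,18,a); added nodes (none); added edges (19,13,a); (19,18,f); result: nodes: 4:c2, 7:c3, 13:app, 18:c4, 19:app, 21:c1, 22:c3, 23:app, 24:app edges: (13,4,f); (13,24,a); (19,13,a); (19,18,f); (23,21,f); (23,22,a); (24,7,a); (24,7,f)
final:
nodes: 4:c2, 7:c3, 13:app, 18:c4, 19:app, 21:c1, 22:c3, 23:app, 24:app
edges: (13,4,f); (13,24,a); (19,13,a); (19,18,f); (23,21,f); (23,22,a); (24,7,a); (24,7,f)


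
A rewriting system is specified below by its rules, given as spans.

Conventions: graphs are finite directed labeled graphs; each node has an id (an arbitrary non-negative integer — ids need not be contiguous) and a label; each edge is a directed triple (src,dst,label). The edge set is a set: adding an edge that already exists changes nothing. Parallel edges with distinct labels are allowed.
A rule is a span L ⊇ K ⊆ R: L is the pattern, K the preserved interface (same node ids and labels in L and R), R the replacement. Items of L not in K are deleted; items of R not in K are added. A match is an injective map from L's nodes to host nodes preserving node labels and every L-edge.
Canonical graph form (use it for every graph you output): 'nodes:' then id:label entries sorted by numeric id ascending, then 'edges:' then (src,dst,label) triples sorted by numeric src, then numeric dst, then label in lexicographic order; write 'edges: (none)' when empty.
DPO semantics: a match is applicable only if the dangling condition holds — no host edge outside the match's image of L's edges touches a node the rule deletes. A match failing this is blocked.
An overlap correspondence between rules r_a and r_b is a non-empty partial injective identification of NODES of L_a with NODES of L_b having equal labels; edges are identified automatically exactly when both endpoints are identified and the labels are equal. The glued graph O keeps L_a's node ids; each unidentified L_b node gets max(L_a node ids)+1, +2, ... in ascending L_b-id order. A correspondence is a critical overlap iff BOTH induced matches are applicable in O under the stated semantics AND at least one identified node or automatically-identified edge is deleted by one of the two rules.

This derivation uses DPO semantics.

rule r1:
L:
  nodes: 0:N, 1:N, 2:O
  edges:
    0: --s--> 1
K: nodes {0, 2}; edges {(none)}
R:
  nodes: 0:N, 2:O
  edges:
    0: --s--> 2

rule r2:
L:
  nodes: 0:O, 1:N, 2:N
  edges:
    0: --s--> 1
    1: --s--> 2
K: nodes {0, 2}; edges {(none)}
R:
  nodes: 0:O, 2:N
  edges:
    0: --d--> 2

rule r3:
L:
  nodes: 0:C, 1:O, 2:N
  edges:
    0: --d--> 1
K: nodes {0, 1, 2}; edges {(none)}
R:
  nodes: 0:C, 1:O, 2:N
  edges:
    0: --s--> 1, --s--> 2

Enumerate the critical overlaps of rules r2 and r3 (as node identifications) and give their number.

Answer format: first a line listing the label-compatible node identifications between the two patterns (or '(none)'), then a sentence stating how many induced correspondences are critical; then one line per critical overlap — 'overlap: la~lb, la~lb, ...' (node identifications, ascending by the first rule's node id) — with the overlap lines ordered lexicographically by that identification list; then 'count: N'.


label-compatible node identifications between L(r2) and L(r3): 0~1, 1~2, 2~2
2 of the induced correspondences are critical overlaps of r2 and r3.
overlap: 0~1, 1~2
overlap: 1~2
count: 2


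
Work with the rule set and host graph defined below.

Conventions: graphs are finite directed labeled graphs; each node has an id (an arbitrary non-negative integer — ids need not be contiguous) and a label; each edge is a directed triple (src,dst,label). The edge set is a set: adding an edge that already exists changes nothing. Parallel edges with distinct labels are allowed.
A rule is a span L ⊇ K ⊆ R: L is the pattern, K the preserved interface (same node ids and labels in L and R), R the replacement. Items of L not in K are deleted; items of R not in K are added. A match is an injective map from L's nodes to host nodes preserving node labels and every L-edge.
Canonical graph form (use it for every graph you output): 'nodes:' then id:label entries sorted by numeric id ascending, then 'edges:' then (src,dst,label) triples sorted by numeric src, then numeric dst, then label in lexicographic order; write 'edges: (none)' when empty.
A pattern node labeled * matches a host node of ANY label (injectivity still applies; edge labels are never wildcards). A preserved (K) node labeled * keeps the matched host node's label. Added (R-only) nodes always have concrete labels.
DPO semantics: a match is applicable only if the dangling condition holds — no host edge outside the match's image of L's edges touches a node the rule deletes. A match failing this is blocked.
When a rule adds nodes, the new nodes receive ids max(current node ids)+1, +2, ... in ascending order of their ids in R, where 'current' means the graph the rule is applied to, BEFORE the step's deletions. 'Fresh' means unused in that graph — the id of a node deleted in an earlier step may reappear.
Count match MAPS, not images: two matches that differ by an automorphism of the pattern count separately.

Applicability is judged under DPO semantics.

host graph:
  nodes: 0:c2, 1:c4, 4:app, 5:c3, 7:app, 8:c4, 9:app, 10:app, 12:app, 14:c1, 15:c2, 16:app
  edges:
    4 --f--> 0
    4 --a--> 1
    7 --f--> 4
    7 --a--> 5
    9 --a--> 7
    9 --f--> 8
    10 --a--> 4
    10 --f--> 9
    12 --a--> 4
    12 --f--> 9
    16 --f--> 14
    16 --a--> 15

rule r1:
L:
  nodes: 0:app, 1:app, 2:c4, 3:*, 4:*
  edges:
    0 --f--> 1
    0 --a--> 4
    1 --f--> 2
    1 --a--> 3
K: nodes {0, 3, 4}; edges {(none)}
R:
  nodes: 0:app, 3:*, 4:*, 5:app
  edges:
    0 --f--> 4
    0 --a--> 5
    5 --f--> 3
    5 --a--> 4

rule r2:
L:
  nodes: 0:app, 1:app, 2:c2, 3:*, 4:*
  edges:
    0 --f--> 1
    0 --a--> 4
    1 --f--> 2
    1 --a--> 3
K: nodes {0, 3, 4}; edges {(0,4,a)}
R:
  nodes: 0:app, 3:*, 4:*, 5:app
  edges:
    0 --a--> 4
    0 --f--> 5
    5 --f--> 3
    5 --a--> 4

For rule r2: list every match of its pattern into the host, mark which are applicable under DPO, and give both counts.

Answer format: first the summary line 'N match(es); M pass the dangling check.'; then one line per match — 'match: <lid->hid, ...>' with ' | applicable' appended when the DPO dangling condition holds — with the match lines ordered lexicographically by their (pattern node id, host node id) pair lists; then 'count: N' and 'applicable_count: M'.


1 match(es); 0 pass the dangling check.
match: 0->7, 1->4, 2->0, 3->1, 4->5
count: 1
applicable_count: 0


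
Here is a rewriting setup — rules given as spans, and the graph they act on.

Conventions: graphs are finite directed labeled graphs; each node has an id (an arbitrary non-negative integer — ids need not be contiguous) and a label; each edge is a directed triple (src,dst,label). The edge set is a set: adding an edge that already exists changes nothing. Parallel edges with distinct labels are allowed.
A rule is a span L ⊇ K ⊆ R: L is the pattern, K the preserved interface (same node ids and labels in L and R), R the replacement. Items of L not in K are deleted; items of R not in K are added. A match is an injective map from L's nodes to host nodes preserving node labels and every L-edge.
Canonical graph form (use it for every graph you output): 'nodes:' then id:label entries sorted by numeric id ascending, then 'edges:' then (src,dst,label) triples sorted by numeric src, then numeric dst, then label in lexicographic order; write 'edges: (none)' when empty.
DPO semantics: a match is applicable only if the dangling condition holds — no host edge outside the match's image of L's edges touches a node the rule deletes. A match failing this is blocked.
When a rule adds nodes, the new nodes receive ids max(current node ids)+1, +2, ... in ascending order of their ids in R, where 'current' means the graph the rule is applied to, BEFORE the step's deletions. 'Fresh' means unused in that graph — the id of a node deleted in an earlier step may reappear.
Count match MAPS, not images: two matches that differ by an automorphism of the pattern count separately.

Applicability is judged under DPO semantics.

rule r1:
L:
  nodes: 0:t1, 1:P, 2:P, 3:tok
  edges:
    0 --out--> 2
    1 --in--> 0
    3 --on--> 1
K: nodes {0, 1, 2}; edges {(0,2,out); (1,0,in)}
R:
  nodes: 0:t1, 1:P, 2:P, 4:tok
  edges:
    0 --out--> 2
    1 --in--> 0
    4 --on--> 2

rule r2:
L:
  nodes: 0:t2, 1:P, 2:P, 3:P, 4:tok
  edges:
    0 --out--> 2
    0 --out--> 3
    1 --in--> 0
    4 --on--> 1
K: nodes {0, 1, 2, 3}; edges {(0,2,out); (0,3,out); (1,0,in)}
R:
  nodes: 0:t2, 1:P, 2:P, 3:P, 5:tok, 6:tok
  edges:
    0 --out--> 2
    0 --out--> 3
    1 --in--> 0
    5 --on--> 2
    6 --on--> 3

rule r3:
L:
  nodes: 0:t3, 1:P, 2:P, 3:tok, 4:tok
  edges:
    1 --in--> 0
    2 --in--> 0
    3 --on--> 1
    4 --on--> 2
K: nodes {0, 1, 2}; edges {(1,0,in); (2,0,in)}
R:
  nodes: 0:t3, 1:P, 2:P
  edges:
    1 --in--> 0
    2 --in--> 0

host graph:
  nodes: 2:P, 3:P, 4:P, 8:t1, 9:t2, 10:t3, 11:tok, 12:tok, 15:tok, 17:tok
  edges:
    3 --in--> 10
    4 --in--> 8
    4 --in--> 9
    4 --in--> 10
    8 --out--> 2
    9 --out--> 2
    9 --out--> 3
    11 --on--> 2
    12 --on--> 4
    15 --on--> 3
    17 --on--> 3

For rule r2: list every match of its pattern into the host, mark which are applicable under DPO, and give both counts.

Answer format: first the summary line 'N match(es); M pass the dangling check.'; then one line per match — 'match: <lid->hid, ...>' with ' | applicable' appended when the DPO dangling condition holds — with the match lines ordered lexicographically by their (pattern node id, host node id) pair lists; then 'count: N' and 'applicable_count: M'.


2 match(es); 2 pass the dangling check.
match: 0->9, 1->4, 2->2, 3->3, 4->12 | applicable
match: 0->9, 1->4, 2->3, 3->2, 4->12 | applicable
count: 2
applicable_count: 2
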